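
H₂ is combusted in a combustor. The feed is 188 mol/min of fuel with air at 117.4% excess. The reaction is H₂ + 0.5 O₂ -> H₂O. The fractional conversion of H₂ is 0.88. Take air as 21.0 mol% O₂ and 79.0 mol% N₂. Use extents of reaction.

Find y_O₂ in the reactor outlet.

Stoichiometric O₂ = 0.5 × 188 = 94 mol/min; O₂ fed = 94 × 2.174 = 204.4 mol/min.
N₂ fed = 204.4 × 79/21 = 768.8 mol/min.
Fuel reacted = 0.88 × 188 → ξ = 165.4 mol/min.
Outlet (n = n₀ + ν ξ):
  H₂: 188 − 1(165.4) = 22.56
  O₂: 204.4 − 0.5(165.4) = 121.6
  N₂: 768.8 (inert)
  H₂O: 0 + 1(165.4) = 165.4
Total out = 1078 mol/min; y_O₂ = 121.6 / 1078 = 0.1128.

0.113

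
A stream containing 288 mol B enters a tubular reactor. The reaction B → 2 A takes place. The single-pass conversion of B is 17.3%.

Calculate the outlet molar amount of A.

99.6 mol

B reacted = 0.173 × 288 = 49.82 mol; ν_B = −1, so ξ = 49.82/1 = 49.82 mol.
Outlet amounts (n = n₀ + ν ξ):
  B: 288 − 1(49.82) = 238.2
  A: 0 + 2(49.82) = 99.65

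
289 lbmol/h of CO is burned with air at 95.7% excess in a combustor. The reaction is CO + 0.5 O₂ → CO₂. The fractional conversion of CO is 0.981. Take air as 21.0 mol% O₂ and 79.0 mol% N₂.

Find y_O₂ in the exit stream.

Stoichiometric O₂ = 0.5 × 289 = 144.5 lbmol/h; O₂ fed = 144.5 × 1.957 = 282.8 lbmol/h.
N₂ fed = 282.8 × 79/21 = 1064 lbmol/h.
Fuel reacted = 0.981 × 289 → ξ = 283.5 lbmol/h.
Outlet (n = n₀ + ν ξ):
  CO: 289 − 1(283.5) = 5.491
  O₂: 282.8 − 0.5(283.5) = 141
  N₂: 1064 (inert)
  CO₂: 0 + 1(283.5) = 283.5
Total out = 1494 lbmol/h; y_O₂ = 141 / 1494 = 0.09441.

0.0944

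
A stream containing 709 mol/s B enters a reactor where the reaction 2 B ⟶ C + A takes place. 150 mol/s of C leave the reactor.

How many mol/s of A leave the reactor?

For C: n = n₀ + 1ξ → 150 = 0 + 1ξ, giving ξ = 150 mol/s.
Outlet amounts (n = n₀ + ν ξ):
  B: 709 − 2(150) = 409
  C: 0 + 1(150) = 150
  A: 0 + 1(150) = 150

150 mol/s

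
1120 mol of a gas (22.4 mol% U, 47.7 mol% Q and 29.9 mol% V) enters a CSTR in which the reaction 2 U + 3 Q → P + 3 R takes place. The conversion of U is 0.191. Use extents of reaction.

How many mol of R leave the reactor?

71.9 mol

U reacted = 0.191 × 250.9 = 47.92 mol; ν_U = −2, so ξ = 47.92/2 = 23.96 mol.
Outlet amounts (n = n₀ + ν ξ):
  U: 250.9 − 2(23.96) = 203
  Q: 534.2 − 3(23.96) = 462.4
  P: 0 + 1(23.96) = 23.96
  R: 0 + 3(23.96) = 71.88
  V: 334.9 (inert)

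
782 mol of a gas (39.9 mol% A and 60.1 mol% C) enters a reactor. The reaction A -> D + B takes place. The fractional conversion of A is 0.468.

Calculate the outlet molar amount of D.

146 mol

A reacted = 0.468 × 312 = 146 mol; ν_A = −1, so ξ = 146/1 = 146 mol.
Outlet amounts (n = n₀ + ν ξ):
  A: 312 − 1(146) = 166
  D: 0 + 1(146) = 146
  B: 0 + 1(146) = 146
  C: 470 (inert)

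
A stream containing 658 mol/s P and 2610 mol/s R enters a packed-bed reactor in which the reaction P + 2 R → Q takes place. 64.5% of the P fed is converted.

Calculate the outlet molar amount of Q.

424 mol/s

P reacted = 0.645 × 658 = 424.4 mol/s; ν_P = −1, so ξ = 424.4/1 = 424.4 mol/s.
Outlet amounts (n = n₀ + ν ξ):
  P: 658 − 1(424.4) = 233.6
  R: 2610 − 2(424.4) = 1761
  Q: 0 + 1(424.4) = 424.4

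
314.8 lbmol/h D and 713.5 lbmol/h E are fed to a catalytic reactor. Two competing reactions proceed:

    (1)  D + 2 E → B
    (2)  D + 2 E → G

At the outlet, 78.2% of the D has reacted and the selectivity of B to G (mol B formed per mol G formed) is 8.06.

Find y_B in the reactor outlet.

Conversion of D: D consumed = 0.782 × 314.8 = 246.2 lbmol/h = 1ξ₁ + 1ξ₂.
Selectivity: 1ξ₁ / (1ξ₂) = 8.06 → ξ₁ = 8.06 ξ₂.
Substitute: (1·8.06 + 1) ξ₂ = 246.2 → ξ₂ = 27.17 lbmol/h, ξ₁ = 219 lbmol/h.
Outlet amounts (n = n₀ + Σ ν·ξ):
  D: 314.8 − 1(219) − 1(27.17) = 68.63
  E: 713.5 − 2(219) − 2(27.17) = 221.2
  B: 0 + 1(219) = 219
  G: 0 + 1(27.17) = 27.17
Total out = 536 lbmol/h; y_B = 219 / 536 = 0.4086.

0.409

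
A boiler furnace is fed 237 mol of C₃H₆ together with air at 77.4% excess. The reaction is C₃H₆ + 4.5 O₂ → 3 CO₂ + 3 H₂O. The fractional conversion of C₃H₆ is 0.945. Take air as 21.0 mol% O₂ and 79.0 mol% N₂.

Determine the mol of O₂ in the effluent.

Stoichiometric O₂ = 4.5 × 237 = 1066 mol; O₂ fed = 1066 × 1.774 = 1892 mol.
N₂ fed = 1892 × 79/21 = 7117 mol.
Fuel reacted = 0.945 × 237 → ξ = 224 mol.
Outlet (n = n₀ + ν ξ):
  C₃H₆: 237 − 1(224) = 13.04
  O₂: 1892 − 4.5(224) = 884.1
  N₂: 7117 (inert)
  CO₂: 0 + 3(224) = 671.9
  H₂O: 0 + 3(224) = 671.9

884 mol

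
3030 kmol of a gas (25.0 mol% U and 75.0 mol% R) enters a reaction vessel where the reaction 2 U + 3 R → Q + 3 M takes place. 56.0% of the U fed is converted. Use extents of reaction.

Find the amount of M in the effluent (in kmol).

U reacted = 0.56 × 757.5 = 424.2 kmol; ν_U = −2, so ξ = 424.2/2 = 212.1 kmol.
Outlet amounts (n = n₀ + ν ξ):
  U: 757.5 − 2(212.1) = 333.3
  R: 2272 − 3(212.1) = 1636
  Q: 0 + 1(212.1) = 212.1
  M: 0 + 3(212.1) = 636.3

636 kmol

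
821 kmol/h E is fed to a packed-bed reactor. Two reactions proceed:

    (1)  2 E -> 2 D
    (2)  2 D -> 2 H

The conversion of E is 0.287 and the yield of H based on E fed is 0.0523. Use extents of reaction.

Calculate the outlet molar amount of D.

193 kmol/h

Conversion of E: E consumed = 2ξ₁ = 0.287 × 821 → ξ₁ = 117.8 kmol/h.
Yield of H: 2ξ₂ / 821 = 0.0523 → ξ₂ = 21.47 kmol/h.
Outlet amounts (n = n₀ + Σ ν·ξ):
  E: 821 − 2(117.8) = 585.4
  D: 0 + 2(117.8) − 2(21.47) = 192.7
  H: 0 + 2(21.47) = 42.94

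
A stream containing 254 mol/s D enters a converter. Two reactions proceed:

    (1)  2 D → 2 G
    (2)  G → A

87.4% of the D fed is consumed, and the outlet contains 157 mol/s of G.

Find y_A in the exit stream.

0.256

Conversion of D: D consumed = 2ξ₁ = 0.874 × 254 → ξ₁ = 111 mol/s.
G balance: n_G = 0 + 2ξ₁ − 1ξ₂ = 157 → ξ₂ = (2·111 − 157)/1 = 65 mol/s.
Outlet amounts (n = n₀ + Σ ν·ξ):
  D: 254 − 2(111) = 32
  G: 0 + 2(111) − 1(65) = 157
  A: 0 + 1(65) = 65
Total out = 254 mol/s; y_A = 65 / 254 = 0.2559.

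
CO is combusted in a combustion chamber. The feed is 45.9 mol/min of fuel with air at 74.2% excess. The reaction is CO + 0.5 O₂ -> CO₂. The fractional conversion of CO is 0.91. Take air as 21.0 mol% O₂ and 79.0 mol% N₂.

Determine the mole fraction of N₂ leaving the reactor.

Stoichiometric O₂ = 0.5 × 45.9 = 22.95 mol/min; O₂ fed = 22.95 × 1.742 = 39.98 mol/min.
N₂ fed = 39.98 × 79/21 = 150.4 mol/min.
Fuel reacted = 0.91 × 45.9 → ξ = 41.77 mol/min.
Outlet (n = n₀ + ν ξ):
  CO: 45.9 − 1(41.77) = 4.131
  O₂: 39.98 − 0.5(41.77) = 19.09
  N₂: 150.4 (inert)
  CO₂: 0 + 1(41.77) = 41.77
Total out = 215.4 mol/min; y_N₂ = 150.4 / 215.4 = 0.6982.

0.698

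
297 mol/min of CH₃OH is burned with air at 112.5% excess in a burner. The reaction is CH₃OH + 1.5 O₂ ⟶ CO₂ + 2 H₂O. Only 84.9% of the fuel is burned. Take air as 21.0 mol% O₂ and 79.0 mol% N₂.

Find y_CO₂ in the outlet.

0.0511

Stoichiometric O₂ = 1.5 × 297 = 445.5 mol/min; O₂ fed = 445.5 × 2.125 = 946.7 mol/min.
N₂ fed = 946.7 × 79/21 = 3561 mol/min.
Fuel reacted = 0.849 × 297 → ξ = 252.2 mol/min.
Outlet (n = n₀ + ν ξ):
  CH₃OH: 297 − 1(252.2) = 44.85
  O₂: 946.7 − 1.5(252.2) = 568.5
  N₂: 3561 (inert)
  CO₂: 0 + 1(252.2) = 252.2
  H₂O: 0 + 2(252.2) = 504.3
Total out = 4931 mol/min; y_CO₂ = 252.2 / 4931 = 0.05114.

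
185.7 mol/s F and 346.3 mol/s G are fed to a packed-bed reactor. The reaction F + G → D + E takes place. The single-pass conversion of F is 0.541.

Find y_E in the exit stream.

0.189

F reacted = 0.541 × 185.7 = 100.5 mol/s; ν_F = −1, so ξ = 100.5/1 = 100.5 mol/s.
Outlet amounts (n = n₀ + ν ξ):
  F: 185.7 − 1(100.5) = 85.24
  G: 346.3 − 1(100.5) = 245.8
  D: 0 + 1(100.5) = 100.5
  E: 0 + 1(100.5) = 100.5
Total out = 532 mol/s; y_E = 100.5 / 532 = 0.1888.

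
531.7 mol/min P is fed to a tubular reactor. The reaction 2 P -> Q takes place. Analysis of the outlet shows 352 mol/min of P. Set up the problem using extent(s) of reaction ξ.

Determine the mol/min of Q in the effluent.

89.9 mol/min

For P: n = n₀ − 2ξ → 352 = 531.7 − 2ξ, giving ξ = 89.85 mol/min.
Outlet amounts (n = n₀ + ν ξ):
  P: 531.7 − 2(89.85) = 352
  Q: 0 + 1(89.85) = 89.85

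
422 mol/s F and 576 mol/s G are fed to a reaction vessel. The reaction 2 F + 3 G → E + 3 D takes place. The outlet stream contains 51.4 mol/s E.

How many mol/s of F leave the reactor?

For E: n = n₀ + 1ξ → 51.4 = 0 + 1ξ, giving ξ = 51.4 mol/s.
Outlet amounts (n = n₀ + ν ξ):
  F: 422 − 2(51.4) = 319.2
  G: 576 − 3(51.4) = 421.8
  E: 0 + 1(51.4) = 51.4
  D: 0 + 3(51.4) = 154.2

319 mol/s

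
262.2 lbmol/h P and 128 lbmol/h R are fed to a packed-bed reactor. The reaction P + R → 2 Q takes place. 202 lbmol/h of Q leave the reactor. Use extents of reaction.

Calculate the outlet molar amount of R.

For Q: n = n₀ + 2ξ → 202 = 0 + 2ξ, giving ξ = 101 lbmol/h.
Outlet amounts (n = n₀ + ν ξ):
  P: 262.2 − 1(101) = 161.2
  R: 128 − 1(101) = 27
  Q: 0 + 2(101) = 202

27 lbmol/h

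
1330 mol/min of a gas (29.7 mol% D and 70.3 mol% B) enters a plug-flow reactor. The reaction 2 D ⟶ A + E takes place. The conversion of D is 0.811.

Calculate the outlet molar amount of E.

D reacted = 0.811 × 395 = 320.4 mol/min; ν_D = −2, so ξ = 320.4/2 = 160.2 mol/min.
Outlet amounts (n = n₀ + ν ξ):
  D: 395 − 2(160.2) = 74.66
  A: 0 + 1(160.2) = 160.2
  E: 0 + 1(160.2) = 160.2
  B: 935 (inert)

160 mol/min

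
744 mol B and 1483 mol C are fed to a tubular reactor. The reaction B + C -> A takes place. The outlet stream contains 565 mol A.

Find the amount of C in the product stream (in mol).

For A: n = n₀ + 1ξ → 565 = 0 + 1ξ, giving ξ = 565 mol.
Outlet amounts (n = n₀ + ν ξ):
  B: 744 − 1(565) = 179
  C: 1483 − 1(565) = 918
  A: 0 + 1(565) = 565

918 mol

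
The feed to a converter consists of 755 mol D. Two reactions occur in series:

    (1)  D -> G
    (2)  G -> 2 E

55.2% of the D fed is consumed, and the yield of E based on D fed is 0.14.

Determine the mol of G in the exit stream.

364 mol

Conversion of D: D consumed = 1ξ₁ = 0.552 × 755 → ξ₁ = 416.8 mol.
Yield of E: 2ξ₂ / 755 = 0.14 → ξ₂ = 52.85 mol.
Outlet amounts (n = n₀ + Σ ν·ξ):
  D: 755 − 1(416.8) = 338.2
  G: 0 + 1(416.8) − 1(52.85) = 363.9
  E: 0 + 2(52.85) = 105.7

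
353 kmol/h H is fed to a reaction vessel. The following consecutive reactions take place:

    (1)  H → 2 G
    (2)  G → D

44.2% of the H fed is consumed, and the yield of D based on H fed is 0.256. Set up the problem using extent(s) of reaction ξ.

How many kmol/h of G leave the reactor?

Conversion of H: H consumed = 1ξ₁ = 0.442 × 353 → ξ₁ = 156 kmol/h.
Yield of D: 1ξ₂ / 353 = 0.256 → ξ₂ = 90.37 kmol/h.
Outlet amounts (n = n₀ + Σ ν·ξ):
  H: 353 − 1(156) = 197
  G: 0 + 2(156) − 1(90.37) = 221.7
  D: 0 + 1(90.37) = 90.37

222 kmol/h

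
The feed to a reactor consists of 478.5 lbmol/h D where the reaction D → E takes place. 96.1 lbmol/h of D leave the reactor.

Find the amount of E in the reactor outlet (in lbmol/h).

382 lbmol/h

For D: n = n₀ − 1ξ → 96.1 = 478.5 − 1ξ, giving ξ = 382.4 lbmol/h.
Outlet amounts (n = n₀ + ν ξ):
  D: 478.5 − 1(382.4) = 96.1
  E: 0 + 1(382.4) = 382.4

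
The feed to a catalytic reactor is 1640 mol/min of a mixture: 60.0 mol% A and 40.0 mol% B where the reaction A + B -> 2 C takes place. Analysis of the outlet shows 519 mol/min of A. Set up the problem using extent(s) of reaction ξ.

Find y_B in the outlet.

0.116

For A: n = n₀ − 1ξ → 519 = 984 − 1ξ, giving ξ = 465 mol/min.
Outlet amounts (n = n₀ + ν ξ):
  A: 984 − 1(465) = 519
  B: 656 − 1(465) = 191
  C: 0 + 2(465) = 930
Total out = 1640 mol/min; y_B = 191 / 1640 = 0.1165.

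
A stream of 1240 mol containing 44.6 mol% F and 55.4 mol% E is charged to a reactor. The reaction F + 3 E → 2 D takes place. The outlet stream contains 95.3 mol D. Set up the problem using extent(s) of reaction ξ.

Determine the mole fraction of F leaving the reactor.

For D: n = n₀ + 2ξ → 95.3 = 0 + 2ξ, giving ξ = 47.65 mol.
Outlet amounts (n = n₀ + ν ξ):
  F: 553 − 1(47.65) = 505.4
  E: 687 − 3(47.65) = 544
  D: 0 + 2(47.65) = 95.3
Total out = 1145 mol; y_F = 505.4 / 1145 = 0.4415.

0.442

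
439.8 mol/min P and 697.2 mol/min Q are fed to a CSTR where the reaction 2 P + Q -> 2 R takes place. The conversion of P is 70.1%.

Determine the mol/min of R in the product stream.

308 mol/min

P reacted = 0.701 × 439.8 = 308.3 mol/min; ν_P = −2, so ξ = 308.3/2 = 154.1 mol/min.
Outlet amounts (n = n₀ + ν ξ):
  P: 439.8 − 2(154.1) = 131.5
  Q: 697.2 − 1(154.1) = 543.1
  R: 0 + 2(154.1) = 308.3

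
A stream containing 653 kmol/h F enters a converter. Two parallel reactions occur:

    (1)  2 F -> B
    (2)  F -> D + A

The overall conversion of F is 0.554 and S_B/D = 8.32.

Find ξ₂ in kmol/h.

Conversion of F: F consumed = 0.554 × 653 = 361.8 kmol/h = 2ξ₁ + 1ξ₂.
Selectivity: 1ξ₁ / (1ξ₂) = 8.32 → ξ₁ = 8.32 ξ₂.
Substitute: (2·8.32 + 1) ξ₂ = 361.8 → ξ₂ = 20.51 kmol/h, ξ₁ = 170.6 kmol/h.
Outlet amounts (n = n₀ + Σ ν·ξ):
  F: 653 − 2(170.6) − 1(20.51) = 291.2
  B: 0 + 1(170.6) = 170.6
  D: 0 + 1(20.51) = 20.51
  A: 0 + 1(20.51) = 20.51

ξ₂ = 20.5 kmol/h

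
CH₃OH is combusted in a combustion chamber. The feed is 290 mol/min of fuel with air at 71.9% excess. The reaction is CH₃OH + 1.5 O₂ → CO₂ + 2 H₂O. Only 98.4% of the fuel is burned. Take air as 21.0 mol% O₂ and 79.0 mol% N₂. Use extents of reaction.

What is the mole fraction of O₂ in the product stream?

0.0801

Stoichiometric O₂ = 1.5 × 290 = 435 mol/min; O₂ fed = 435 × 1.719 = 747.8 mol/min.
N₂ fed = 747.8 × 79/21 = 2813 mol/min.
Fuel reacted = 0.984 × 290 → ξ = 285.4 mol/min.
Outlet (n = n₀ + ν ξ):
  CH₃OH: 290 − 1(285.4) = 4.64
  O₂: 747.8 − 1.5(285.4) = 319.7
  N₂: 2813 (inert)
  CO₂: 0 + 1(285.4) = 285.4
  H₂O: 0 + 2(285.4) = 570.7
Total out = 3993 mol/min; y_O₂ = 319.7 / 3993 = 0.08006.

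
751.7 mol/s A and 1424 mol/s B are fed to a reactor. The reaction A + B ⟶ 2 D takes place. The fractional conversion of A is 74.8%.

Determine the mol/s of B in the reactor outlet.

862 mol/s

A reacted = 0.748 × 751.7 = 562.3 mol/s; ν_A = −1, so ξ = 562.3/1 = 562.3 mol/s.
Outlet amounts (n = n₀ + ν ξ):
  A: 751.7 − 1(562.3) = 189.4
  B: 1424 − 1(562.3) = 861.7
  D: 0 + 2(562.3) = 1125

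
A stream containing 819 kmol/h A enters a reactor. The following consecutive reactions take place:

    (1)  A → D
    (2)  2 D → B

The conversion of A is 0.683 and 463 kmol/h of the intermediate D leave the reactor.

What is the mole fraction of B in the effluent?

0.0625

Conversion of A: A consumed = 1ξ₁ = 0.683 × 819 → ξ₁ = 559.4 kmol/h.
D balance: n_D = 0 + 1ξ₁ − 2ξ₂ = 463 → ξ₂ = (1·559.4 − 463)/2 = 48.19 kmol/h.
Outlet amounts (n = n₀ + Σ ν·ξ):
  A: 819 − 1(559.4) = 259.6
  D: 0 + 1(559.4) − 2(48.19) = 463
  B: 0 + 1(48.19) = 48.19
Total out = 770.8 kmol/h; y_B = 48.19 / 770.8 = 0.06252.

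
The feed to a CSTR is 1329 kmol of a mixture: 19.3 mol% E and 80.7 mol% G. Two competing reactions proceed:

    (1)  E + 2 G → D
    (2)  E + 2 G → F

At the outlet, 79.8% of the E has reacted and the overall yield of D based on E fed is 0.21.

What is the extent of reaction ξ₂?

Yield of D: 1ξ₁ / 256.5 = 0.21 → ξ₁ = 53.86 kmol.
Conversion of E: 1ξ₁ + 1ξ₂ = 0.798 × 256.5 = 204.7 → ξ₂ = 150.8 kmol.
Outlet amounts (n = n₀ + Σ ν·ξ):
  E: 256.5 − 1(53.86) − 1(150.8) = 51.81
  G: 1073 − 2(53.86) − 2(150.8) = 663.1
  D: 0 + 1(53.86) = 53.86
  F: 0 + 1(150.8) = 150.8

ξ₂ = 151 kmol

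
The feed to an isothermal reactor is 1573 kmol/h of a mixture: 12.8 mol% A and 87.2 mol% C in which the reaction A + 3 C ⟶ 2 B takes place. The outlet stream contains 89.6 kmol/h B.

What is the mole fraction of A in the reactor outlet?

For B: n = n₀ + 2ξ → 89.6 = 0 + 2ξ, giving ξ = 44.8 kmol/h.
Outlet amounts (n = n₀ + ν ξ):
  A: 201.3 − 1(44.8) = 156.5
  C: 1372 − 3(44.8) = 1237
  B: 0 + 2(44.8) = 89.6
Total out = 1483 kmol/h; y_A = 156.5 / 1483 = 0.1055.

0.106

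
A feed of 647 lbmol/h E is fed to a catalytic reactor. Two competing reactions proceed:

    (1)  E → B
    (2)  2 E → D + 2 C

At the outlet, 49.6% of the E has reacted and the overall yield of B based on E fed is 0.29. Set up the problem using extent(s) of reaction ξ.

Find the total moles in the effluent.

714 lbmol/h

Yield of B: 1ξ₁ / 647 = 0.29 → ξ₁ = 187.6 lbmol/h.
Conversion of E: 1ξ₁ + 2ξ₂ = 0.496 × 647 = 320.9 → ξ₂ = 66.64 lbmol/h.
Outlet amounts (n = n₀ + Σ ν·ξ):
  E: 647 − 1(187.6) − 2(66.64) = 326.1
  B: 0 + 1(187.6) = 187.6
  D: 0 + 1(66.64) = 66.64
  C: 0 + 2(66.64) = 133.3
Total out = 326.1 + 187.6 + 66.64 + 133.3 = 713.6 lbmol/h.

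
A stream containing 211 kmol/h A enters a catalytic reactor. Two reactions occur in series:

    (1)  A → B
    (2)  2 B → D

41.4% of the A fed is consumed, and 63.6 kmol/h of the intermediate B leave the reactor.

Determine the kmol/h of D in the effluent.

11.9 kmol/h

Conversion of A: A consumed = 1ξ₁ = 0.414 × 211 → ξ₁ = 87.35 kmol/h.
B balance: n_B = 0 + 1ξ₁ − 2ξ₂ = 63.6 → ξ₂ = (1·87.35 − 63.6)/2 = 11.88 kmol/h.
Outlet amounts (n = n₀ + Σ ν·ξ):
  A: 211 − 1(87.35) = 123.6
  B: 0 + 1(87.35) − 2(11.88) = 63.6
  D: 0 + 1(11.88) = 11.88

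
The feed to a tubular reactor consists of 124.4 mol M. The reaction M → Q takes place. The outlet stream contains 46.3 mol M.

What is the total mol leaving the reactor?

For M: n = n₀ − 1ξ → 46.3 = 124.4 − 1ξ, giving ξ = 78.1 mol.
Outlet amounts (n = n₀ + ν ξ):
  M: 124.4 − 1(78.1) = 46.3
  Q: 0 + 1(78.1) = 78.1
Total out = 46.3 + 78.1 = 124.4 mol.

124 mol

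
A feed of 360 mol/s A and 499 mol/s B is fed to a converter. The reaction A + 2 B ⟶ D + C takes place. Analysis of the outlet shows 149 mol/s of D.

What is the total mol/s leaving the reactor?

For D: n = n₀ + 1ξ → 149 = 0 + 1ξ, giving ξ = 149 mol/s.
Outlet amounts (n = n₀ + ν ξ):
  A: 360 − 1(149) = 211
  B: 499 − 2(149) = 201
  D: 0 + 1(149) = 149
  C: 0 + 1(149) = 149
Total out = 211 + 201 + 149 + 149 = 710 mol/s.

710 mol/s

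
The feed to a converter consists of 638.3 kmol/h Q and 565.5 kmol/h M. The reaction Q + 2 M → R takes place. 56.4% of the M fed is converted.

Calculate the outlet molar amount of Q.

M reacted = 0.564 × 565.5 = 318.9 kmol/h; ν_M = −2, so ξ = 318.9/2 = 159.5 kmol/h.
Outlet amounts (n = n₀ + ν ξ):
  Q: 638.3 − 1(159.5) = 478.8
  M: 565.5 − 2(159.5) = 246.6
  R: 0 + 1(159.5) = 159.5

479 kmol/h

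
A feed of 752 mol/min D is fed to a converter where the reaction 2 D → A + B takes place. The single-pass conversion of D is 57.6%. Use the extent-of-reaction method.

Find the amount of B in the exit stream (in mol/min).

217 mol/min

D reacted = 0.576 × 752 = 433.2 mol/min; ν_D = −2, so ξ = 433.2/2 = 216.6 mol/min.
Outlet amounts (n = n₀ + ν ξ):
  D: 752 − 2(216.6) = 318.8
  A: 0 + 1(216.6) = 216.6
  B: 0 + 1(216.6) = 216.6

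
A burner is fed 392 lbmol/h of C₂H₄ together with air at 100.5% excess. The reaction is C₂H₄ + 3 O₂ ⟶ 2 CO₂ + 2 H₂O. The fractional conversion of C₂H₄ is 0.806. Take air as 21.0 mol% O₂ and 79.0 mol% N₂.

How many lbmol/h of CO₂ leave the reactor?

Stoichiometric O₂ = 3 × 392 = 1176 lbmol/h; O₂ fed = 1176 × 2.005 = 2358 lbmol/h.
N₂ fed = 2358 × 79/21 = 8870 lbmol/h.
Fuel reacted = 0.806 × 392 → ξ = 316 lbmol/h.
Outlet (n = n₀ + ν ξ):
  C₂H₄: 392 − 1(316) = 76.05
  O₂: 2358 − 3(316) = 1410
  N₂: 8870 (inert)
  CO₂: 0 + 2(316) = 631.9
  H₂O: 0 + 2(316) = 631.9

632 lbmol/h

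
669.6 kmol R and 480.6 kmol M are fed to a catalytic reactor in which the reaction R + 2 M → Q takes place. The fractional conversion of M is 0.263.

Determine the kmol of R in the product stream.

M reacted = 0.263 × 480.6 = 126.4 kmol; ν_M = −2, so ξ = 126.4/2 = 63.2 kmol.
Outlet amounts (n = n₀ + ν ξ):
  R: 669.6 − 1(63.2) = 606.4
  M: 480.6 − 2(63.2) = 354.2
  Q: 0 + 1(63.2) = 63.2

606 kmol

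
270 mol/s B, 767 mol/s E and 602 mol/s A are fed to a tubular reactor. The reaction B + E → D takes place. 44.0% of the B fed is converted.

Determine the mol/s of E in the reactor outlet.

B reacted = 0.44 × 270 = 118.8 mol/s; ν_B = −1, so ξ = 118.8/1 = 118.8 mol/s.
Outlet amounts (n = n₀ + ν ξ):
  B: 270 − 1(118.8) = 151.2
  E: 767 − 1(118.8) = 648.2
  D: 0 + 1(118.8) = 118.8
  A: 602 (inert)

648 mol/s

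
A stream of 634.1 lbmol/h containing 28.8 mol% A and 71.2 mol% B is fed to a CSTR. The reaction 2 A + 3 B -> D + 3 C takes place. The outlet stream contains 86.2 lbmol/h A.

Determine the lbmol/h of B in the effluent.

307 lbmol/h

For A: n = n₀ − 2ξ → 86.2 = 182.6 − 2ξ, giving ξ = 48.21 lbmol/h.
Outlet amounts (n = n₀ + ν ξ):
  A: 182.6 − 2(48.21) = 86.2
  B: 451.5 − 3(48.21) = 306.8
  D: 0 + 1(48.21) = 48.21
  C: 0 + 3(48.21) = 144.6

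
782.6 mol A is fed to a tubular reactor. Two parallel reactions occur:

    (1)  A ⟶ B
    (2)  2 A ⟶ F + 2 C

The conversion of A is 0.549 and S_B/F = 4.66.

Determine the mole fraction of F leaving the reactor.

Conversion of A: A consumed = 0.549 × 782.6 = 429.6 mol = 1ξ₁ + 2ξ₂.
Selectivity: 1ξ₁ / (1ξ₂) = 4.66 → ξ₁ = 4.66 ξ₂.
Substitute: (1·4.66 + 2) ξ₂ = 429.6 → ξ₂ = 64.51 mol, ξ₁ = 300.6 mol.
Outlet amounts (n = n₀ + Σ ν·ξ):
  A: 782.6 − 1(300.6) − 2(64.51) = 353
  B: 0 + 1(300.6) = 300.6
  F: 0 + 1(64.51) = 64.51
  C: 0 + 2(64.51) = 129
Total out = 847.1 mol; y_F = 64.51 / 847.1 = 0.07615.

0.0762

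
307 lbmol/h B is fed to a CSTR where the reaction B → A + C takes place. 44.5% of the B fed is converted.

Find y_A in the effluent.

0.308

B reacted = 0.445 × 307 = 136.6 lbmol/h; ν_B = −1, so ξ = 136.6/1 = 136.6 lbmol/h.
Outlet amounts (n = n₀ + ν ξ):
  B: 307 − 1(136.6) = 170.4
  A: 0 + 1(136.6) = 136.6
  C: 0 + 1(136.6) = 136.6
Total out = 443.6 lbmol/h; y_A = 136.6 / 443.6 = 0.308.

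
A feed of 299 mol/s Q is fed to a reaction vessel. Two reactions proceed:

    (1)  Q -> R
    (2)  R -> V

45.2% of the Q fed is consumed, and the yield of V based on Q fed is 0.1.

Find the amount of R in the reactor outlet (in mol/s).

105 mol/s

Conversion of Q: Q consumed = 1ξ₁ = 0.452 × 299 → ξ₁ = 135.1 mol/s.
Yield of V: 1ξ₂ / 299 = 0.1 → ξ₂ = 29.9 mol/s.
Outlet amounts (n = n₀ + Σ ν·ξ):
  Q: 299 − 1(135.1) = 163.9
  R: 0 + 1(135.1) − 1(29.9) = 105.2
  V: 0 + 1(29.9) = 29.9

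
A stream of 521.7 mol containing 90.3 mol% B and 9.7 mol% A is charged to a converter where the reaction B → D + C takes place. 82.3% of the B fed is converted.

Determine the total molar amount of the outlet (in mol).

B reacted = 0.823 × 471.1 = 387.7 mol; ν_B = −1, so ξ = 387.7/1 = 387.7 mol.
Outlet amounts (n = n₀ + ν ξ):
  B: 471.1 − 1(387.7) = 83.38
  D: 0 + 1(387.7) = 387.7
  C: 0 + 1(387.7) = 387.7
  A: 50.6 (inert)
Total out = 83.38 + 387.7 + 387.7 + 50.6 = 909.4 mol.

909 mol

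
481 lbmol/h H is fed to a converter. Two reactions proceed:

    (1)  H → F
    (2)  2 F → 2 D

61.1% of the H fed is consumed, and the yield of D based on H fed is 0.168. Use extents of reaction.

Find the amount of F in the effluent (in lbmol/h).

213 lbmol/h

Conversion of H: H consumed = 1ξ₁ = 0.611 × 481 → ξ₁ = 293.9 lbmol/h.
Yield of D: 2ξ₂ / 481 = 0.168 → ξ₂ = 40.4 lbmol/h.
Outlet amounts (n = n₀ + Σ ν·ξ):
  H: 481 − 1(293.9) = 187.1
  F: 0 + 1(293.9) − 2(40.4) = 213.1
  D: 0 + 2(40.4) = 80.81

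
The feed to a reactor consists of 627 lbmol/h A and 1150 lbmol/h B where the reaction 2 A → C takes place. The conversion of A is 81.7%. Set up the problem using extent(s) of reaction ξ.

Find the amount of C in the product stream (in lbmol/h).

256 lbmol/h

A reacted = 0.817 × 627 = 512.3 lbmol/h; ν_A = −2, so ξ = 512.3/2 = 256.1 lbmol/h.
Outlet amounts (n = n₀ + ν ξ):
  A: 627 − 2(256.1) = 114.7
  C: 0 + 1(256.1) = 256.1
  B: 1150 (inert)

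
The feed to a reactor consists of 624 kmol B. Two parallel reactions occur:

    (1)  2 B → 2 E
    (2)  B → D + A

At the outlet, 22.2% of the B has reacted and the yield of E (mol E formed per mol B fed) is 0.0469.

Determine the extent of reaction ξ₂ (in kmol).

ξ₂ = 109 kmol

Yield of E: 2ξ₁ / 624 = 0.0469 → ξ₁ = 14.63 kmol.
Conversion of B: 2ξ₁ + 1ξ₂ = 0.222 × 624 = 138.5 → ξ₂ = 109.3 kmol.
Outlet amounts (n = n₀ + Σ ν·ξ):
  B: 624 − 2(14.63) − 1(109.3) = 485.5
  E: 0 + 2(14.63) = 29.27
  D: 0 + 1(109.3) = 109.3
  A: 0 + 1(109.3) = 109.3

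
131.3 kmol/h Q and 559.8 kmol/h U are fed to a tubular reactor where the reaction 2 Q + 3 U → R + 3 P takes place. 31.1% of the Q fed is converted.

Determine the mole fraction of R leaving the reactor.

Q reacted = 0.311 × 131.3 = 40.83 kmol/h; ν_Q = −2, so ξ = 40.83/2 = 20.42 kmol/h.
Outlet amounts (n = n₀ + ν ξ):
  Q: 131.3 − 2(20.42) = 90.47
  U: 559.8 − 3(20.42) = 498.5
  R: 0 + 1(20.42) = 20.42
  P: 0 + 3(20.42) = 61.25
Total out = 670.7 kmol/h; y_R = 20.42 / 670.7 = 0.03044.

0.0304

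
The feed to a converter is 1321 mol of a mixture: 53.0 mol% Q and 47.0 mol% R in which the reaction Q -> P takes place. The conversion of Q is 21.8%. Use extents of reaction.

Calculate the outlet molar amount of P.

Q reacted = 0.218 × 700.1 = 152.6 mol; ν_Q = −1, so ξ = 152.6/1 = 152.6 mol.
Outlet amounts (n = n₀ + ν ξ):
  Q: 700.1 − 1(152.6) = 547.5
  P: 0 + 1(152.6) = 152.6
  R: 620.9 (inert)

153 mol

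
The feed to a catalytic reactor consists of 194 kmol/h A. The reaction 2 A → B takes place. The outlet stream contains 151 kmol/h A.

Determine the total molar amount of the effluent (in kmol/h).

172 kmol/h

For A: n = n₀ − 2ξ → 151 = 194 − 2ξ, giving ξ = 21.5 kmol/h.
Outlet amounts (n = n₀ + ν ξ):
  A: 194 − 2(21.5) = 151
  B: 0 + 1(21.5) = 21.5
Total out = 151 + 21.5 = 172.5 kmol/h.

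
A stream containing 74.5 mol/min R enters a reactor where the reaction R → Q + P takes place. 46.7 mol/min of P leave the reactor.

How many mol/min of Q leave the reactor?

46.7 mol/min

For P: n = n₀ + 1ξ → 46.7 = 0 + 1ξ, giving ξ = 46.7 mol/min.
Outlet amounts (n = n₀ + ν ξ):
  R: 74.5 − 1(46.7) = 27.8
  Q: 0 + 1(46.7) = 46.7
  P: 0 + 1(46.7) = 46.7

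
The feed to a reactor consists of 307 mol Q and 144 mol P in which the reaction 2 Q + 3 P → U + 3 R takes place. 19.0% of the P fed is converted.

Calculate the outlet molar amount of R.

27.4 mol

P reacted = 0.19 × 144 = 27.36 mol; ν_P = −3, so ξ = 27.36/3 = 9.12 mol.
Outlet amounts (n = n₀ + ν ξ):
  Q: 307 − 2(9.12) = 288.8
  P: 144 − 3(9.12) = 116.6
  U: 0 + 1(9.12) = 9.12
  R: 0 + 3(9.12) = 27.36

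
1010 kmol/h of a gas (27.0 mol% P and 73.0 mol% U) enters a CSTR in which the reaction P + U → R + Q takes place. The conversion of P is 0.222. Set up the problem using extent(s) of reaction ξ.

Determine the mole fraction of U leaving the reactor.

0.67

P reacted = 0.222 × 272.7 = 60.54 kmol/h; ν_P = −1, so ξ = 60.54/1 = 60.54 kmol/h.
Outlet amounts (n = n₀ + ν ξ):
  P: 272.7 − 1(60.54) = 212.2
  U: 737.3 − 1(60.54) = 676.8
  R: 0 + 1(60.54) = 60.54
  Q: 0 + 1(60.54) = 60.54
Total out = 1010 kmol/h; y_U = 676.8 / 1010 = 0.6701.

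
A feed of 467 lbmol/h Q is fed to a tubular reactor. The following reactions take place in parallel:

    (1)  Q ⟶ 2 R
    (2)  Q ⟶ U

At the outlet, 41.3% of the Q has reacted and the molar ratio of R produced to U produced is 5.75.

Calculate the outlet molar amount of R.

Conversion of Q: Q consumed = 0.413 × 467 = 192.9 lbmol/h = 1ξ₁ + 1ξ₂.
Selectivity: 2ξ₁ / (1ξ₂) = 5.75 → ξ₁ = 2.875 ξ₂.
Substitute: (1·2.875 + 1) ξ₂ = 192.9 → ξ₂ = 49.77 lbmol/h, ξ₁ = 143.1 lbmol/h.
Outlet amounts (n = n₀ + Σ ν·ξ):
  Q: 467 − 1(143.1) − 1(49.77) = 274.1
  R: 0 + 2(143.1) = 286.2
  U: 0 + 1(49.77) = 49.77

286 lbmol/h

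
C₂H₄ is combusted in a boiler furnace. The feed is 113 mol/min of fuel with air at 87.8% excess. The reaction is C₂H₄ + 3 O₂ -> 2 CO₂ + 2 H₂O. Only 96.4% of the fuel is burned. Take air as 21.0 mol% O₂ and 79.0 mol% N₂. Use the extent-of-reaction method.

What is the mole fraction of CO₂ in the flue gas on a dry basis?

Stoichiometric O₂ = 3 × 113 = 339 mol/min; O₂ fed = 339 × 1.878 = 636.6 mol/min.
N₂ fed = 636.6 × 79/21 = 2395 mol/min.
Fuel reacted = 0.964 × 113 → ξ = 108.9 mol/min.
Outlet (n = n₀ + ν ξ):
  C₂H₄: 113 − 1(108.9) = 4.068
  O₂: 636.6 − 3(108.9) = 309.8
  N₂: 2395 (inert)
  CO₂: 0 + 2(108.9) = 217.9
  H₂O: 0 + 2(108.9) = 217.9
Dry total = 2927 mol/min; y_CO₂ (dry) = 217.9 / 2927 = 0.07444.

0.0744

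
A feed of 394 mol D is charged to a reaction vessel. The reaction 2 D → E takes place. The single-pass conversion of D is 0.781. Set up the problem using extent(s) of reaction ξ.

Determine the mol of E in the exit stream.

154 mol

D reacted = 0.781 × 394 = 307.7 mol; ν_D = −2, so ξ = 307.7/2 = 153.9 mol.
Outlet amounts (n = n₀ + ν ξ):
  D: 394 − 2(153.9) = 86.29
  E: 0 + 1(153.9) = 153.9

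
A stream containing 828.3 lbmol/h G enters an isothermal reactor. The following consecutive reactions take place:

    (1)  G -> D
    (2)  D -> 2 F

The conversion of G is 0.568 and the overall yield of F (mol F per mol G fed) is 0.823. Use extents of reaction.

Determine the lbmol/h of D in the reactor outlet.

130 lbmol/h

Conversion of G: G consumed = 1ξ₁ = 0.568 × 828.3 → ξ₁ = 470.5 lbmol/h.
Yield of F: 2ξ₂ / 828.3 = 0.823 → ξ₂ = 340.8 lbmol/h.
Outlet amounts (n = n₀ + Σ ν·ξ):
  G: 828.3 − 1(470.5) = 357.8
  D: 0 + 1(470.5) − 1(340.8) = 129.6
  F: 0 + 2(340.8) = 681.7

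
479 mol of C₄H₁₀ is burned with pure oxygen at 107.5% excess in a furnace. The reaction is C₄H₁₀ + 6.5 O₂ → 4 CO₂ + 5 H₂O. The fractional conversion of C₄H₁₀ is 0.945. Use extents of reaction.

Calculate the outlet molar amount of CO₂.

1810 mol

Stoichiometric O₂ = 6.5 × 479 = 3114 mol; O₂ fed = 3114 × 2.075 = 6461 mol.
Fuel reacted = 0.945 × 479 → ξ = 452.7 mol.
Outlet (n = n₀ + ν ξ):
  C₄H₁₀: 479 − 1(452.7) = 26.35
  O₂: 6461 − 6.5(452.7) = 3518
  CO₂: 0 + 4(452.7) = 1811
  H₂O: 0 + 5(452.7) = 2263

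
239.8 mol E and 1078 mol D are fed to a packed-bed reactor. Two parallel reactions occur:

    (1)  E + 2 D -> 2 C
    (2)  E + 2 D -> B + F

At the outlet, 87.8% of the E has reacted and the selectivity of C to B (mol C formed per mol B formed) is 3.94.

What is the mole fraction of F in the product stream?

Conversion of E: E consumed = 0.878 × 239.8 = 210.5 mol = 1ξ₁ + 1ξ₂.
Selectivity: 2ξ₁ / (1ξ₂) = 3.94 → ξ₁ = 1.97 ξ₂.
Substitute: (1·1.97 + 1) ξ₂ = 210.5 → ξ₂ = 70.89 mol, ξ₁ = 139.7 mol.
Outlet amounts (n = n₀ + Σ ν·ξ):
  E: 239.8 − 1(139.7) − 1(70.89) = 29.26
  D: 1078 − 2(139.7) − 2(70.89) = 656.9
  C: 0 + 2(139.7) = 279.3
  B: 0 + 1(70.89) = 70.89
  F: 0 + 1(70.89) = 70.89
Total out = 1107 mol; y_F = 70.89 / 1107 = 0.06402.

0.064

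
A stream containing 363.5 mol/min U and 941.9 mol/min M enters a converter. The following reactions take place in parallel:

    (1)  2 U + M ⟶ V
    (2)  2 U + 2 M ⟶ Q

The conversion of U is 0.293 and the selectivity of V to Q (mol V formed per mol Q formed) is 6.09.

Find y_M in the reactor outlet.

Conversion of U: U consumed = 0.293 × 363.5 = 106.5 mol/min = 2ξ₁ + 2ξ₂.
Selectivity: 1ξ₁ / (1ξ₂) = 6.09 → ξ₁ = 6.09 ξ₂.
Substitute: (2·6.09 + 2) ξ₂ = 106.5 → ξ₂ = 7.511 mol/min, ξ₁ = 45.74 mol/min.
Outlet amounts (n = n₀ + Σ ν·ξ):
  U: 363.5 − 2(45.74) − 2(7.511) = 257
  M: 941.9 − 1(45.74) − 2(7.511) = 881.1
  V: 0 + 1(45.74) = 45.74
  Q: 0 + 1(7.511) = 7.511
Total out = 1191 mol/min; y_M = 881.1 / 1191 = 0.7396.

0.74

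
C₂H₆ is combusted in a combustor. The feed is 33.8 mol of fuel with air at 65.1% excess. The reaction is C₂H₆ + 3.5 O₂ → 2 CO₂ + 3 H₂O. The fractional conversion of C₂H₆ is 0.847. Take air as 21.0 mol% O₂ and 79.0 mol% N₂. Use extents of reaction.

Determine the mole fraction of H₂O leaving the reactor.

Stoichiometric O₂ = 3.5 × 33.8 = 118.3 mol; O₂ fed = 118.3 × 1.651 = 195.3 mol.
N₂ fed = 195.3 × 79/21 = 734.8 mol.
Fuel reacted = 0.847 × 33.8 → ξ = 28.63 mol.
Outlet (n = n₀ + ν ξ):
  C₂H₆: 33.8 − 1(28.63) = 5.171
  O₂: 195.3 − 3.5(28.63) = 95.11
  N₂: 734.8 (inert)
  CO₂: 0 + 2(28.63) = 57.26
  H₂O: 0 + 3(28.63) = 85.89
Total out = 978.2 mol; y_H₂O = 85.89 / 978.2 = 0.0878.

0.0878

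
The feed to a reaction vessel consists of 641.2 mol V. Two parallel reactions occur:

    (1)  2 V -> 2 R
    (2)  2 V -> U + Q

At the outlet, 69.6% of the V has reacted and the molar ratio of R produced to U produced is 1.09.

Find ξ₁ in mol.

Conversion of V: V consumed = 0.696 × 641.2 = 446.3 mol = 2ξ₁ + 2ξ₂.
Selectivity: 2ξ₁ / (1ξ₂) = 1.09 → ξ₁ = 0.545 ξ₂.
Substitute: (2·0.545 + 2) ξ₂ = 446.3 → ξ₂ = 144.4 mol, ξ₁ = 78.71 mol.
Outlet amounts (n = n₀ + Σ ν·ξ):
  V: 641.2 − 2(78.71) − 2(144.4) = 194.9
  R: 0 + 2(78.71) = 157.4
  U: 0 + 1(144.4) = 144.4
  Q: 0 + 1(144.4) = 144.4

ξ₁ = 78.7 mol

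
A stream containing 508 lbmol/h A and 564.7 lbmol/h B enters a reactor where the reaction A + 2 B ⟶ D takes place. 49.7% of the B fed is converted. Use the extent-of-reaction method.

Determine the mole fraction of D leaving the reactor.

0.177

B reacted = 0.497 × 564.7 = 280.7 lbmol/h; ν_B = −2, so ξ = 280.7/2 = 140.3 lbmol/h.
Outlet amounts (n = n₀ + ν ξ):
  A: 508 − 1(140.3) = 367.7
  B: 564.7 − 2(140.3) = 284
  D: 0 + 1(140.3) = 140.3
Total out = 792 lbmol/h; y_D = 140.3 / 792 = 0.1772.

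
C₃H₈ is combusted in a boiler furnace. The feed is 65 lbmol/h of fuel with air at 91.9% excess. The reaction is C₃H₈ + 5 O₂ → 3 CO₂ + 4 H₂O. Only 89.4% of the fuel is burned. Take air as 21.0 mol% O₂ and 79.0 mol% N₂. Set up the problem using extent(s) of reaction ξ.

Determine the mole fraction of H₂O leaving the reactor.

Stoichiometric O₂ = 5 × 65 = 325 lbmol/h; O₂ fed = 325 × 1.919 = 623.7 lbmol/h.
N₂ fed = 623.7 × 79/21 = 2346 lbmol/h.
Fuel reacted = 0.894 × 65 → ξ = 58.11 lbmol/h.
Outlet (n = n₀ + ν ξ):
  C₃H₈: 65 − 1(58.11) = 6.89
  O₂: 623.7 − 5(58.11) = 333.1
  N₂: 2346 (inert)
  CO₂: 0 + 3(58.11) = 174.3
  H₂O: 0 + 4(58.11) = 232.4
Total out = 3093 lbmol/h; y_H₂O = 232.4 / 3093 = 0.07515.

0.0752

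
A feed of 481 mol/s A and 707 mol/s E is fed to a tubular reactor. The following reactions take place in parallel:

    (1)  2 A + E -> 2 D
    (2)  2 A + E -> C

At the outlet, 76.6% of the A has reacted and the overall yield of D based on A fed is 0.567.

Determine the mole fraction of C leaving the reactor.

0.0501

Yield of D: 2ξ₁ / 481 = 0.567 → ξ₁ = 136.4 mol/s.
Conversion of A: 2ξ₁ + 2ξ₂ = 0.766 × 481 = 368.4 → ξ₂ = 47.86 mol/s.
Outlet amounts (n = n₀ + Σ ν·ξ):
  A: 481 − 2(136.4) − 2(47.86) = 112.6
  E: 707 − 1(136.4) − 1(47.86) = 522.8
  D: 0 + 2(136.4) = 272.7
  C: 0 + 1(47.86) = 47.86
Total out = 955.9 mol/s; y_C = 47.86 / 955.9 = 0.05007.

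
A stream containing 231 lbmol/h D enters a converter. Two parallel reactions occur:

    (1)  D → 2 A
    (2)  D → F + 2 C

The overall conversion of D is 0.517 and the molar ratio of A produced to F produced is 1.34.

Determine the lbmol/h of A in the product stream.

Conversion of D: D consumed = 0.517 × 231 = 119.4 lbmol/h = 1ξ₁ + 1ξ₂.
Selectivity: 2ξ₁ / (1ξ₂) = 1.34 → ξ₁ = 0.67 ξ₂.
Substitute: (1·0.67 + 1) ξ₂ = 119.4 → ξ₂ = 71.51 lbmol/h, ξ₁ = 47.91 lbmol/h.
Outlet amounts (n = n₀ + Σ ν·ξ):
  D: 231 − 1(47.91) − 1(71.51) = 111.6
  A: 0 + 2(47.91) = 95.83
  F: 0 + 1(71.51) = 71.51
  C: 0 + 2(71.51) = 143

95.8 lbmol/h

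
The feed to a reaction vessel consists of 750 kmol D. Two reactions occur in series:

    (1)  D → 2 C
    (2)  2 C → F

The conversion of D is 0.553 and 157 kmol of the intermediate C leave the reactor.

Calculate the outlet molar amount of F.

336 kmol

Conversion of D: D consumed = 1ξ₁ = 0.553 × 750 → ξ₁ = 414.8 kmol.
C balance: n_C = 0 + 2ξ₁ − 2ξ₂ = 157 → ξ₂ = (2·414.8 − 157)/2 = 336.3 kmol.
Outlet amounts (n = n₀ + Σ ν·ξ):
  D: 750 − 1(414.8) = 335.2
  C: 0 + 2(414.8) − 2(336.3) = 157
  F: 0 + 1(336.3) = 336.3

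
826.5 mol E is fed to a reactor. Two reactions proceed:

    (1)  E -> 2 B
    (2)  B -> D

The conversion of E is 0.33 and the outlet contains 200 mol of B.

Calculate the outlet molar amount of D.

Conversion of E: E consumed = 1ξ₁ = 0.33 × 826.5 → ξ₁ = 272.7 mol.
B balance: n_B = 0 + 2ξ₁ − 1ξ₂ = 200 → ξ₂ = (2·272.7 − 200)/1 = 345.5 mol.
Outlet amounts (n = n₀ + Σ ν·ξ):
  E: 826.5 − 1(272.7) = 553.8
  B: 0 + 2(272.7) − 1(345.5) = 200
  D: 0 + 1(345.5) = 345.5

345 mol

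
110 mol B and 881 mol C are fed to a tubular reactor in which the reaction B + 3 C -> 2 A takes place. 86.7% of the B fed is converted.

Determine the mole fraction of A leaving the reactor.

0.238

B reacted = 0.867 × 110 = 95.37 mol; ν_B = −1, so ξ = 95.37/1 = 95.37 mol.
Outlet amounts (n = n₀ + ν ξ):
  B: 110 − 1(95.37) = 14.63
  C: 881 − 3(95.37) = 594.9
  A: 0 + 2(95.37) = 190.7
Total out = 800.3 mol; y_A = 190.7 / 800.3 = 0.2383.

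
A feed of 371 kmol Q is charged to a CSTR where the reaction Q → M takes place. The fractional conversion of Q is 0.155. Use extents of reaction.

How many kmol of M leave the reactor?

57.5 kmol

Q reacted = 0.155 × 371 = 57.51 kmol; ν_Q = −1, so ξ = 57.51/1 = 57.51 kmol.
Outlet amounts (n = n₀ + ν ξ):
  Q: 371 − 1(57.51) = 313.5
  M: 0 + 1(57.51) = 57.51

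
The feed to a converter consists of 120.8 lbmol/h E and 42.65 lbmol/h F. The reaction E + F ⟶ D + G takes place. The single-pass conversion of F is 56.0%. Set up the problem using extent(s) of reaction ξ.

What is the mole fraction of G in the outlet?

F reacted = 0.56 × 42.65 = 23.88 lbmol/h; ν_F = −1, so ξ = 23.88/1 = 23.88 lbmol/h.
Outlet amounts (n = n₀ + ν ξ):
  E: 120.8 − 1(23.88) = 96.92
  F: 42.65 − 1(23.88) = 18.77
  D: 0 + 1(23.88) = 23.88
  G: 0 + 1(23.88) = 23.88
Total out = 163.4 lbmol/h; y_G = 23.88 / 163.4 = 0.1461.

0.146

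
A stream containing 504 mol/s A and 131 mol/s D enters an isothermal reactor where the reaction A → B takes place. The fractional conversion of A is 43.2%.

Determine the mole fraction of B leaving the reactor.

A reacted = 0.432 × 504 = 217.7 mol/s; ν_A = −1, so ξ = 217.7/1 = 217.7 mol/s.
Outlet amounts (n = n₀ + ν ξ):
  A: 504 − 1(217.7) = 286.3
  B: 0 + 1(217.7) = 217.7
  D: 131 (inert)
Total out = 635 mol/s; y_B = 217.7 / 635 = 0.3429.

0.343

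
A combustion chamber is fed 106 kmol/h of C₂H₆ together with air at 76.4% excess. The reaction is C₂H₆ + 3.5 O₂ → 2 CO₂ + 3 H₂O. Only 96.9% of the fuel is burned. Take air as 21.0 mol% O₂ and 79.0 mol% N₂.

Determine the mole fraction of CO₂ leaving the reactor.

Stoichiometric O₂ = 3.5 × 106 = 371 kmol/h; O₂ fed = 371 × 1.764 = 654.4 kmol/h.
N₂ fed = 654.4 × 79/21 = 2462 kmol/h.
Fuel reacted = 0.969 × 106 → ξ = 102.7 kmol/h.
Outlet (n = n₀ + ν ξ):
  C₂H₆: 106 − 1(102.7) = 3.286
  O₂: 654.4 − 3.5(102.7) = 294.9
  N₂: 2462 (inert)
  CO₂: 0 + 2(102.7) = 205.4
  H₂O: 0 + 3(102.7) = 308.1
Total out = 3274 kmol/h; y_CO₂ = 205.4 / 3274 = 0.06275.

0.0627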